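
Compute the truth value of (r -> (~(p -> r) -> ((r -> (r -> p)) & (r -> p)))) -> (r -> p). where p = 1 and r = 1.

p -> r = 1 -> 1 = 1
~(p -> r) = ~1 = 0
r -> p = 1 -> 1 = 1
r -> (r -> p) = 1 -> 1 = 1
r -> p = 1 -> 1 = 1
(r -> (r -> p)) & (r -> p) = 1 & 1 = 1
~(p -> r) -> ((r -> (r -> p)) & (r -> p)) = 0 -> 1 = 1
r -> (~(p -> r) -> ((r -> (r -> p)) & (r -> p))) = 1 -> 1 = 1
r -> p = 1 -> 1 = 1
(r -> (~(p -> r) -> ((r -> (r -> p)) & (r -> p)))) -> (r -> p) = 1 -> 1 = 1

1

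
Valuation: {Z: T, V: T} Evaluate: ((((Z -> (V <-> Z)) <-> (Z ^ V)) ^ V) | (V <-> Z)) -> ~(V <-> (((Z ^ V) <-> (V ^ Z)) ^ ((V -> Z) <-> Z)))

T

V <-> Z = T <-> T = T
Z -> (V <-> Z) = T -> T = T
Z ^ V = T ^ T = F
(Z -> (V <-> Z)) <-> (Z ^ V) = T <-> F = F
((Z -> (V <-> Z)) <-> (Z ^ V)) ^ V = F ^ T = T
V <-> Z = T <-> T = T
(((Z -> (V <-> Z)) <-> (Z ^ V)) ^ V) | (V <-> Z) = T | T = T
Z ^ V = T ^ T = F
V ^ Z = T ^ T = F
(Z ^ V) <-> (V ^ Z) = F <-> F = T
V -> Z = T -> T = T
(V -> Z) <-> Z = T <-> T = T
((Z ^ V) <-> (V ^ Z)) ^ ((V -> Z) <-> Z) = T ^ T = F
V <-> (((Z ^ V) <-> (V ^ Z)) ^ ((V -> Z) <-> Z)) = T <-> F = F
~(V <-> (((Z ^ V) <-> (V ^ Z)) ^ ((V -> Z) <-> Z))) = ~F = T
((((Z -> (V <-> Z)) <-> (Z ^ V)) ^ V) | (V <-> Z)) -> ~(V <-> (((Z ^ V) <-> (V ^ Z)) ^ ((V -> Z) <-> Z))) = T -> T = T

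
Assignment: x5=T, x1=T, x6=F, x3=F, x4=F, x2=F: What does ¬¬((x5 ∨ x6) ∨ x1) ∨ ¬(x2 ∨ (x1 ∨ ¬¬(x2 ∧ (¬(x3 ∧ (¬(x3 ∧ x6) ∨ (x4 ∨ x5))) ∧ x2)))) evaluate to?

x5 ∨ x6 = T ∨ F = T
(x5 ∨ x6) ∨ x1 = T ∨ T = T
¬((x5 ∨ x6) ∨ x1) = ¬T = F
¬¬((x5 ∨ x6) ∨ x1) = ¬F = T
x3 ∧ x6 = F ∧ F = F
¬(x3 ∧ x6) = ¬F = T
x4 ∨ x5 = F ∨ T = T
¬(x3 ∧ x6) ∨ (x4 ∨ x5) = T ∨ T = T
x3 ∧ (¬(x3 ∧ x6) ∨ (x4 ∨ x5)) = F ∧ T = F
¬(x3 ∧ (¬(x3 ∧ x6) ∨ (x4 ∨ x5))) = ¬F = T
¬(x3 ∧ (¬(x3 ∧ x6) ∨ (x4 ∨ x5))) ∧ x2 = T ∧ F = F
x2 ∧ (¬(x3 ∧ (¬(x3 ∧ x6) ∨ (x4 ∨ x5))) ∧ x2) = F ∧ F = F
¬(x2 ∧ (¬(x3 ∧ (¬(x3 ∧ x6) ∨ (x4 ∨ x5))) ∧ x2)) = ¬F = T
¬¬(x2 ∧ (¬(x3 ∧ (¬(x3 ∧ x6) ∨ (x4 ∨ x5))) ∧ x2)) = ¬T = F
x1 ∨ ¬¬(x2 ∧ (¬(x3 ∧ (¬(x3 ∧ x6) ∨ (x4 ∨ x5))) ∧ x2)) = T ∨ F = T
x2 ∨ (x1 ∨ ¬¬(x2 ∧ (¬(x3 ∧ (¬(x3 ∧ x6) ∨ (x4 ∨ x5))) ∧ x2))) = F ∨ T = T
¬(x2 ∨ (x1 ∨ ¬¬(x2 ∧ (¬(x3 ∧ (¬(x3 ∧ x6) ∨ (x4 ∨ x5))) ∧ x2)))) = ¬T = F
¬¬((x5 ∨ x6) ∨ x1) ∨ ¬(x2 ∨ (x1 ∨ ¬¬(x2 ∧ (¬(x3 ∧ (¬(x3 ∧ x6) ∨ (x4 ∨ x5))) ∧ x2)))) = T ∨ F = T

T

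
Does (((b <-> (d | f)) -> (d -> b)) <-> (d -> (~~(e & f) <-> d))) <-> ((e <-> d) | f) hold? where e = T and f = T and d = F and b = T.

T

d | f = F | T = T
b <-> (d | f) = T <-> T = T
d -> b = F -> T = T
(b <-> (d | f)) -> (d -> b) = T -> T = T
e & f = T & T = T
~(e & f) = ~T = F
~~(e & f) = ~F = T
~~(e & f) <-> d = T <-> F = F
d -> (~~(e & f) <-> d) = F -> F = T
((b <-> (d | f)) -> (d -> b)) <-> (d -> (~~(e & f) <-> d)) = T <-> T = T
e <-> d = T <-> F = F
(e <-> d) | f = F | T = T
(((b <-> (d | f)) -> (d -> b)) <-> (d -> (~~(e & f) <-> d))) <-> ((e <-> d) | f) = T <-> T = T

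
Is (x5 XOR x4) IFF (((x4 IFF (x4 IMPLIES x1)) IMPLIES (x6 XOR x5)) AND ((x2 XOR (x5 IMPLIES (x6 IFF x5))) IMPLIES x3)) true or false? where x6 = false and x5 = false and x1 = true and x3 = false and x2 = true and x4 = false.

Substituting x6=false, x5=false, x1=true, x3=false, x2=true, x4=false:
x5 XOR x4 = false XOR false = false
x4 IMPLIES x1 = false IMPLIES true = true
x4 IFF (x4 IMPLIES x1) = false IFF true = false
x6 XOR x5 = false XOR false = false
(x4 IFF (x4 IMPLIES x1)) IMPLIES (x6 XOR x5) = false IMPLIES false = true
x6 IFF x5 = false IFF false = true
x5 IMPLIES (x6 IFF x5) = false IMPLIES true = true
x2 XOR (x5 IMPLIES (x6 IFF x5)) = true XOR true = false
(x2 XOR (x5 IMPLIES (x6 IFF x5))) IMPLIES x3 = false IMPLIES false = true
((x4 IFF (x4 IMPLIES x1)) IMPLIES (x6 XOR x5)) AND ((x2 XOR (x5 IMPLIES (x6 IFF x5))) IMPLIES x3) = true AND true = true
(x5 XOR x4) IFF (((x4 IFF (x4 IMPLIES x1)) IMPLIES (x6 XOR x5)) AND ((x2 XOR (x5 IMPLIES (x6 IFF x5))) IMPLIES x3)) = false IFF true = false

false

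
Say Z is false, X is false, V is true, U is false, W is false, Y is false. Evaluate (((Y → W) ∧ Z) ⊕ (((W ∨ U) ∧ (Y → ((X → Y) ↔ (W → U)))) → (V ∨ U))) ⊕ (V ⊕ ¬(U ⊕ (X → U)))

False

Y → W = False → False = True
(Y → W) ∧ Z = True ∧ False = False
W ∨ U = False ∨ False = False
X → Y = False → False = True
W → U = False → False = True
(X → Y) ↔ (W → U) = True ↔ True = True
Y → ((X → Y) ↔ (W → U)) = False → True = True
(W ∨ U) ∧ (Y → ((X → Y) ↔ (W → U))) = False ∧ True = False
V ∨ U = True ∨ False = True
((W ∨ U) ∧ (Y → ((X → Y) ↔ (W → U)))) → (V ∨ U) = False → True = True
((Y → W) ∧ Z) ⊕ (((W ∨ U) ∧ (Y → ((X → Y) ↔ (W → U)))) → (V ∨ U)) = False ⊕ True = True
X → U = False → False = True
U ⊕ (X → U) = False ⊕ True = True
¬(U ⊕ (X → U)) = ¬True = False
V ⊕ ¬(U ⊕ (X → U)) = True ⊕ False = True
(((Y → W) ∧ Z) ⊕ (((W ∨ U) ∧ (Y → ((X → Y) ↔ (W → U)))) → (V ∨ U))) ⊕ (V ⊕ ¬(U ⊕ (X → U))) = True ⊕ True = False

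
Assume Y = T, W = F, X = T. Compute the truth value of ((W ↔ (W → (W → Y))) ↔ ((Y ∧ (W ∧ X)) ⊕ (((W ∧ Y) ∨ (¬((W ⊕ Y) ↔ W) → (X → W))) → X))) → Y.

W → Y = F → T = T
W → (W → Y) = F → T = T
W ↔ (W → (W → Y)) = F ↔ T = F
W ∧ X = F ∧ T = F
Y ∧ (W ∧ X) = T ∧ F = F
W ∧ Y = F ∧ T = F
W ⊕ Y = F ⊕ T = T
(W ⊕ Y) ↔ W = T ↔ F = F
¬((W ⊕ Y) ↔ W) = ¬F = T
X → W = T → F = F
¬((W ⊕ Y) ↔ W) → (X → W) = T → F = F
(W ∧ Y) ∨ (¬((W ⊕ Y) ↔ W) → (X → W)) = F ∨ F = F
((W ∧ Y) ∨ (¬((W ⊕ Y) ↔ W) → (X → W))) → X = F → T = T
(Y ∧ (W ∧ X)) ⊕ (((W ∧ Y) ∨ (¬((W ⊕ Y) ↔ W) → (X → W))) → X) = F ⊕ T = T
(W ↔ (W → (W → Y))) ↔ ((Y ∧ (W ∧ X)) ⊕ (((W ∧ Y) ∨ (¬((W ⊕ Y) ↔ W) → (X → W))) → X)) = F ↔ T = F
((W ↔ (W → (W → Y))) ↔ ((Y ∧ (W ∧ X)) ⊕ (((W ∧ Y) ∨ (¬((W ⊕ Y) ↔ W) → (X → W))) → X))) → Y = F → T = T

T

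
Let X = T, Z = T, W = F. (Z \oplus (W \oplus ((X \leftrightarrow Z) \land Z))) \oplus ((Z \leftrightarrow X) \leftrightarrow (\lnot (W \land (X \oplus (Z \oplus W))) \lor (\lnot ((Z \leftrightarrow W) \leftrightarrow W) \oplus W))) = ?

T

X \leftrightarrow Z = T \leftrightarrow T = T
(X \leftrightarrow Z) \land Z = T \land T = T
W \oplus ((X \leftrightarrow Z) \land Z) = F \oplus T = T
Z \oplus (W \oplus ((X \leftrightarrow Z) \land Z)) = T \oplus T = F
Z \leftrightarrow X = T \leftrightarrow T = T
Z \oplus W = T \oplus F = T
X \oplus (Z \oplus W) = T \oplus T = F
W \land (X \oplus (Z \oplus W)) = F \land F = F
\lnot (W \land (X \oplus (Z \oplus W))) = \lnot F = T
Z \leftrightarrow W = T \leftrightarrow F = F
(Z \leftrightarrow W) \leftrightarrow W = F \leftrightarrow F = T
\lnot ((Z \leftrightarrow W) \leftrightarrow W) = \lnot T = F
\lnot ((Z \leftrightarrow W) \leftrightarrow W) \oplus W = F \oplus F = F
\lnot (W \land (X \oplus (Z \oplus W))) \lor (\lnot ((Z \leftrightarrow W) \leftrightarrow W) \oplus W) = T \lor F = T
(Z \leftrightarrow X) \leftrightarrow (\lnot (W \land (X \oplus (Z \oplus W))) \lor (\lnot ((Z \leftrightarrow W) \leftrightarrow W) \oplus W)) = T \leftrightarrow T = T
(Z \oplus (W \oplus ((X \leftrightarrow Z) \land Z))) \oplus ((Z \leftrightarrow X) \leftrightarrow (\lnot (W \land (X \oplus (Z \oplus W))) \lor (\lnot ((Z \leftrightarrow W) \leftrightarrow W) \oplus W))) = F \oplus T = T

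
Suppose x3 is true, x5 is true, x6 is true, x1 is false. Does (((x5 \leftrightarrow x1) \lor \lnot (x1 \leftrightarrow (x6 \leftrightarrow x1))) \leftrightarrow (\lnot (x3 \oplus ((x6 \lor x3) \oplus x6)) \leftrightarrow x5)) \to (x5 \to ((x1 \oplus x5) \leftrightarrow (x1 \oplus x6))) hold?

x5 \leftrightarrow x1 = T \leftrightarrow F = F
x6 \leftrightarrow x1 = T \leftrightarrow F = F
x1 \leftrightarrow (x6 \leftrightarrow x1) = F \leftrightarrow F = T
\lnot (x1 \leftrightarrow (x6 \leftrightarrow x1)) = \lnot T = F
(x5 \leftrightarrow x1) \lor \lnot (x1 \leftrightarrow (x6 \leftrightarrow x1)) = F \lor F = F
x6 \lor x3 = T \lor T = T
(x6 \lor x3) \oplus x6 = T \oplus T = F
x3 \oplus ((x6 \lor x3) \oplus x6) = T \oplus F = T
\lnot (x3 \oplus ((x6 \lor x3) \oplus x6)) = \lnot T = F
\lnot (x3 \oplus ((x6 \lor x3) \oplus x6)) \leftrightarrow x5 = F \leftrightarrow T = F
((x5 \leftrightarrow x1) \lor \lnot (x1 \leftrightarrow (x6 \leftrightarrow x1))) \leftrightarrow (\lnot (x3 \oplus ((x6 \lor x3) \oplus x6)) \leftrightarrow x5) = F \leftrightarrow F = T
x1 \oplus x5 = F \oplus T = T
x1 \oplus x6 = F \oplus T = T
(x1 \oplus x5) \leftrightarrow (x1 \oplus x6) = T \leftrightarrow T = T
x5 \to ((x1 \oplus x5) \leftrightarrow (x1 \oplus x6)) = T \to T = T
(((x5 \leftrightarrow x1) \lor \lnot (x1 \leftrightarrow (x6 \leftrightarrow x1))) \leftrightarrow (\lnot (x3 \oplus ((x6 \lor x3) \oplus x6)) \leftrightarrow x5)) \to (x5 \to ((x1 \oplus x5) \leftrightarrow (x1 \oplus x6))) = T \to T = T

T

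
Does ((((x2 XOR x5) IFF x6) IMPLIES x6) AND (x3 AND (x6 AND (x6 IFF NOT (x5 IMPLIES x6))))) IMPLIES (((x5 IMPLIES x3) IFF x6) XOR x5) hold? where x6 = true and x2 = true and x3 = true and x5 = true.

x2 XOR x5 = true XOR true = false
(x2 XOR x5) IFF x6 = false IFF true = false
((x2 XOR x5) IFF x6) IMPLIES x6 = false IMPLIES true = true
x5 IMPLIES x6 = true IMPLIES true = true
NOT (x5 IMPLIES x6) = NOT true = false
x6 IFF NOT (x5 IMPLIES x6) = true IFF false = false
x6 AND (x6 IFF NOT (x5 IMPLIES x6)) = true AND false = false
x3 AND (x6 AND (x6 IFF NOT (x5 IMPLIES x6))) = true AND false = false
(((x2 XOR x5) IFF x6) IMPLIES x6) AND (x3 AND (x6 AND (x6 IFF NOT (x5 IMPLIES x6)))) = true AND false = false
x5 IMPLIES x3 = true IMPLIES true = true
(x5 IMPLIES x3) IFF x6 = true IFF true = true
((x5 IMPLIES x3) IFF x6) XOR x5 = true XOR true = false
((((x2 XOR x5) IFF x6) IMPLIES x6) AND (x3 AND (x6 AND (x6 IFF NOT (x5 IMPLIES x6))))) IMPLIES (((x5 IMPLIES x3) IFF x6) XOR x5) = false IMPLIES false = true

true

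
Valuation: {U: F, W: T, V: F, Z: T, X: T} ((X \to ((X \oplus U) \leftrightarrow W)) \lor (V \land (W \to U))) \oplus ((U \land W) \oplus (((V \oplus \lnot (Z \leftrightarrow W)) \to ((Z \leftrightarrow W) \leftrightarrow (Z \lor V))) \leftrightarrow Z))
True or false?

F

X \oplus U = T \oplus F = T
(X \oplus U) \leftrightarrow W = T \leftrightarrow T = T
X \to ((X \oplus U) \leftrightarrow W) = T \to T = T
W \to U = T \to F = F
V \land (W \to U) = F \land F = F
(X \to ((X \oplus U) \leftrightarrow W)) \lor (V \land (W \to U)) = T \lor F = T
U \land W = F \land T = F
Z \leftrightarrow W = T \leftrightarrow T = T
\lnot (Z \leftrightarrow W) = \lnot T = F
V \oplus \lnot (Z \leftrightarrow W) = F \oplus F = F
Z \leftrightarrow W = T \leftrightarrow T = T
Z \lor V = T \lor F = T
(Z \leftrightarrow W) \leftrightarrow (Z \lor V) = T \leftrightarrow T = T
(V \oplus \lnot (Z \leftrightarrow W)) \to ((Z \leftrightarrow W) \leftrightarrow (Z \lor V)) = F \to T = T
((V \oplus \lnot (Z \leftrightarrow W)) \to ((Z \leftrightarrow W) \leftrightarrow (Z \lor V))) \leftrightarrow Z = T \leftrightarrow T = T
(U \land W) \oplus (((V \oplus \lnot (Z \leftrightarrow W)) \to ((Z \leftrightarrow W) \leftrightarrow (Z \lor V))) \leftrightarrow Z) = F \oplus T = T
((X \to ((X \oplus U) \leftrightarrow W)) \lor (V \land (W \to U))) \oplus ((U \land W) \oplus (((V \oplus \lnot (Z \leftrightarrow W)) \to ((Z \leftrightarrow W) \leftrightarrow (Z \lor V))) \leftrightarrow Z)) = T \oplus T = F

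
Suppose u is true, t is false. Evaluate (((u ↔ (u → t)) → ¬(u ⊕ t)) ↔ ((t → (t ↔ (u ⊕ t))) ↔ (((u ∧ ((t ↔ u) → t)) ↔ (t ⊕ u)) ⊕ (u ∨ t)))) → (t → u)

u → t = True → False = False
u ↔ (u → t) = True ↔ False = False
u ⊕ t = True ⊕ False = True
¬(u ⊕ t) = ¬True = False
(u ↔ (u → t)) → ¬(u ⊕ t) = False → False = True
u ⊕ t = True ⊕ False = True
t ↔ (u ⊕ t) = False ↔ True = False
t → (t ↔ (u ⊕ t)) = False → False = True
t ↔ u = False ↔ True = False
(t ↔ u) → t = False → False = True
u ∧ ((t ↔ u) → t) = True ∧ True = True
t ⊕ u = False ⊕ True = True
(u ∧ ((t ↔ u) → t)) ↔ (t ⊕ u) = True ↔ True = True
u ∨ t = True ∨ False = True
((u ∧ ((t ↔ u) → t)) ↔ (t ⊕ u)) ⊕ (u ∨ t) = True ⊕ True = False
(t → (t ↔ (u ⊕ t))) ↔ (((u ∧ ((t ↔ u) → t)) ↔ (t ⊕ u)) ⊕ (u ∨ t)) = True ↔ False = False
((u ↔ (u → t)) → ¬(u ⊕ t)) ↔ ((t → (t ↔ (u ⊕ t))) ↔ (((u ∧ ((t ↔ u) → t)) ↔ (t ⊕ u)) ⊕ (u ∨ t))) = True ↔ False = False
t → u = False → True = True
(((u ↔ (u → t)) → ¬(u ⊕ t)) ↔ ((t → (t ↔ (u ⊕ t))) ↔ (((u ∧ ((t ↔ u) → t)) ↔ (t ⊕ u)) ⊕ (u ∨ t)))) → (t → u) = False → True = True

True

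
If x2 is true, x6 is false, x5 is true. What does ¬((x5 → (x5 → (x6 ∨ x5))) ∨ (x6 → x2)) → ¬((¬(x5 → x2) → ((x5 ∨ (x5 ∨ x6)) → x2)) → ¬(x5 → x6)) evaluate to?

T

x6 ∨ x5 = F ∨ T = T
x5 → (x6 ∨ x5) = T → T = T
x5 → (x5 → (x6 ∨ x5)) = T → T = T
x6 → x2 = F → T = T
(x5 → (x5 → (x6 ∨ x5))) ∨ (x6 → x2) = T ∨ T = T
¬((x5 → (x5 → (x6 ∨ x5))) ∨ (x6 → x2)) = ¬T = F
x5 → x2 = T → T = T
¬(x5 → x2) = ¬T = F
x5 ∨ x6 = T ∨ F = T
x5 ∨ (x5 ∨ x6) = T ∨ T = T
(x5 ∨ (x5 ∨ x6)) → x2 = T → T = T
¬(x5 → x2) → ((x5 ∨ (x5 ∨ x6)) → x2) = F → T = T
x5 → x6 = T → F = F
¬(x5 → x6) = ¬F = T
(¬(x5 → x2) → ((x5 ∨ (x5 ∨ x6)) → x2)) → ¬(x5 → x6) = T → T = T
¬((¬(x5 → x2) → ((x5 ∨ (x5 ∨ x6)) → x2)) → ¬(x5 → x6)) = ¬T = F
¬((x5 → (x5 → (x6 ∨ x5))) ∨ (x6 → x2)) → ¬((¬(x5 → x2) → ((x5 ∨ (x5 ∨ x6)) → x2)) → ¬(x5 → x6)) = F → F = T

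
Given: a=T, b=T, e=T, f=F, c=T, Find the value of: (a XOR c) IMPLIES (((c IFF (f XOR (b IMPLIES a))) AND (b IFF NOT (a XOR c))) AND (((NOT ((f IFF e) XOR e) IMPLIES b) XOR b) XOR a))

a XOR c = T XOR T = F
b IMPLIES a = T IMPLIES T = T
f XOR (b IMPLIES a) = F XOR T = T
c IFF (f XOR (b IMPLIES a)) = T IFF T = T
a XOR c = T XOR T = F
NOT (a XOR c) = NOT F = T
b IFF NOT (a XOR c) = T IFF T = T
(c IFF (f XOR (b IMPLIES a))) AND (b IFF NOT (a XOR c)) = T AND T = T
f IFF e = F IFF T = F
(f IFF e) XOR e = F XOR T = T
NOT ((f IFF e) XOR e) = NOT T = F
NOT ((f IFF e) XOR e) IMPLIES b = F IMPLIES T = T
(NOT ((f IFF e) XOR e) IMPLIES b) XOR b = T XOR T = F
((NOT ((f IFF e) XOR e) IMPLIES b) XOR b) XOR a = F XOR T = T
((c IFF (f XOR (b IMPLIES a))) AND (b IFF NOT (a XOR c))) AND (((NOT ((f IFF e) XOR e) IMPLIES b) XOR b) XOR a) = T AND T = T
(a XOR c) IMPLIES (((c IFF (f XOR (b IMPLIES a))) AND (b IFF NOT (a XOR c))) AND (((NOT ((f IFF e) XOR e) IMPLIES b) XOR b) XOR a)) = F IMPLIES T = T

T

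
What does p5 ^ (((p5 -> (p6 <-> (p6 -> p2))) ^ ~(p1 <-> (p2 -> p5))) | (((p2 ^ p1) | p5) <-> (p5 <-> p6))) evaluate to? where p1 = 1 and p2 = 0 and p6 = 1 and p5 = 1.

0

p6 -> p2 = 1 -> 0 = 0
p6 <-> (p6 -> p2) = 1 <-> 0 = 0
p5 -> (p6 <-> (p6 -> p2)) = 1 -> 0 = 0
p2 -> p5 = 0 -> 1 = 1
p1 <-> (p2 -> p5) = 1 <-> 1 = 1
~(p1 <-> (p2 -> p5)) = ~1 = 0
(p5 -> (p6 <-> (p6 -> p2))) ^ ~(p1 <-> (p2 -> p5)) = 0 ^ 0 = 0
p2 ^ p1 = 0 ^ 1 = 1
(p2 ^ p1) | p5 = 1 | 1 = 1
p5 <-> p6 = 1 <-> 1 = 1
((p2 ^ p1) | p5) <-> (p5 <-> p6) = 1 <-> 1 = 1
((p5 -> (p6 <-> (p6 -> p2))) ^ ~(p1 <-> (p2 -> p5))) | (((p2 ^ p1) | p5) <-> (p5 <-> p6)) = 0 | 1 = 1
p5 ^ (((p5 -> (p6 <-> (p6 -> p2))) ^ ~(p1 <-> (p2 -> p5))) | (((p2 ^ p1) | p5) <-> (p5 <-> p6))) = 1 ^ 1 = 0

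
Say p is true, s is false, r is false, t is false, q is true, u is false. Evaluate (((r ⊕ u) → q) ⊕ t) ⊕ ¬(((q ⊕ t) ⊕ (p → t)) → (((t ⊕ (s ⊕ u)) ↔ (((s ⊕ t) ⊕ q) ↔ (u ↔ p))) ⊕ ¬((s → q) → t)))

False

Substituting p=True, s=False, r=False, t=False, q=True, u=False:
r ⊕ u = False ⊕ False = False
(r ⊕ u) → q = False → True = True
((r ⊕ u) → q) ⊕ t = True ⊕ False = True
q ⊕ t = True ⊕ False = True
p → t = True → False = False
(q ⊕ t) ⊕ (p → t) = True ⊕ False = True
s ⊕ u = False ⊕ False = False
t ⊕ (s ⊕ u) = False ⊕ False = False
s ⊕ t = False ⊕ False = False
(s ⊕ t) ⊕ q = False ⊕ True = True
u ↔ p = False ↔ True = False
((s ⊕ t) ⊕ q) ↔ (u ↔ p) = True ↔ False = False
(t ⊕ (s ⊕ u)) ↔ (((s ⊕ t) ⊕ q) ↔ (u ↔ p)) = False ↔ False = True
s → q = False → True = True
(s → q) → t = True → False = False
¬((s → q) → t) = ¬False = True
((t ⊕ (s ⊕ u)) ↔ (((s ⊕ t) ⊕ q) ↔ (u ↔ p))) ⊕ ¬((s → q) → t) = True ⊕ True = False
((q ⊕ t) ⊕ (p → t)) → (((t ⊕ (s ⊕ u)) ↔ (((s ⊕ t) ⊕ q) ↔ (u ↔ p))) ⊕ ¬((s → q) → t)) = True → False = False
¬(((q ⊕ t) ⊕ (p → t)) → (((t ⊕ (s ⊕ u)) ↔ (((s ⊕ t) ⊕ q) ↔ (u ↔ p))) ⊕ ¬((s → q) → t))) = ¬False = True
(((r ⊕ u) → q) ⊕ t) ⊕ ¬(((q ⊕ t) ⊕ (p → t)) → (((t ⊕ (s ⊕ u)) ↔ (((s ⊕ t) ⊕ q) ↔ (u ↔ p))) ⊕ ¬((s → q) → t))) = True ⊕ True = False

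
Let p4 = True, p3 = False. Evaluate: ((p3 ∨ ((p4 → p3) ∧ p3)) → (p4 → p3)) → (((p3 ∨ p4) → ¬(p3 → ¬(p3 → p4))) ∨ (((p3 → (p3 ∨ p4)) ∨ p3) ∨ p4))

p4 → p3 = True → False = False
(p4 → p3) ∧ p3 = False ∧ False = False
p3 ∨ ((p4 → p3) ∧ p3) = False ∨ False = False
p4 → p3 = True → False = False
(p3 ∨ ((p4 → p3) ∧ p3)) → (p4 → p3) = False → False = True
p3 ∨ p4 = False ∨ True = True
p3 → p4 = False → True = True
¬(p3 → p4) = ¬True = False
p3 → ¬(p3 → p4) = False → False = True
¬(p3 → ¬(p3 → p4)) = ¬True = False
(p3 ∨ p4) → ¬(p3 → ¬(p3 → p4)) = True → False = False
p3 ∨ p4 = False ∨ True = True
p3 → (p3 ∨ p4) = False → True = True
(p3 → (p3 ∨ p4)) ∨ p3 = True ∨ False = True
((p3 → (p3 ∨ p4)) ∨ p3) ∨ p4 = True ∨ True = True
((p3 ∨ p4) → ¬(p3 → ¬(p3 → p4))) ∨ (((p3 → (p3 ∨ p4)) ∨ p3) ∨ p4) = False ∨ True = True
((p3 ∨ ((p4 → p3) ∧ p3)) → (p4 → p3)) → (((p3 ∨ p4) → ¬(p3 → ¬(p3 → p4))) ∨ (((p3 → (p3 ∨ p4)) ∨ p3) ∨ p4)) = True → True = True

True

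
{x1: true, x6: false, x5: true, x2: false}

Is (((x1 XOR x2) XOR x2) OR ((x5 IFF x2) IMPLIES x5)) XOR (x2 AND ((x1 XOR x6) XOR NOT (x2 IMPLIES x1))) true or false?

true

x1 XOR x2 = true XOR false = true
(x1 XOR x2) XOR x2 = true XOR false = true
x5 IFF x2 = true IFF false = false
(x5 IFF x2) IMPLIES x5 = false IMPLIES true = true
((x1 XOR x2) XOR x2) OR ((x5 IFF x2) IMPLIES x5) = true OR true = true
x1 XOR x6 = true XOR false = true
x2 IMPLIES x1 = false IMPLIES true = true
NOT (x2 IMPLIES x1) = NOT true = false
(x1 XOR x6) XOR NOT (x2 IMPLIES x1) = true XOR false = true
x2 AND ((x1 XOR x6) XOR NOT (x2 IMPLIES x1)) = false AND true = false
(((x1 XOR x2) XOR x2) OR ((x5 IFF x2) IMPLIES x5)) XOR (x2 AND ((x1 XOR x6) XOR NOT (x2 IMPLIES x1))) = true XOR false = true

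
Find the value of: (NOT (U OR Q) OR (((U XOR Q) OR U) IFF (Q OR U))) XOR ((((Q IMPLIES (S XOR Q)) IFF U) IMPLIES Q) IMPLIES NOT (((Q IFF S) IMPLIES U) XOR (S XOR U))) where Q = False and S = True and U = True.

False

U OR Q = True OR False = True
NOT (U OR Q) = NOT True = False
U XOR Q = True XOR False = True
(U XOR Q) OR U = True OR True = True
Q OR U = False OR True = True
((U XOR Q) OR U) IFF (Q OR U) = True IFF True = True
NOT (U OR Q) OR (((U XOR Q) OR U) IFF (Q OR U)) = False OR True = True
S XOR Q = True XOR False = True
Q IMPLIES (S XOR Q) = False IMPLIES True = True
(Q IMPLIES (S XOR Q)) IFF U = True IFF True = True
((Q IMPLIES (S XOR Q)) IFF U) IMPLIES Q = True IMPLIES False = False
Q IFF S = False IFF True = False
(Q IFF S) IMPLIES U = False IMPLIES True = True
S XOR U = True XOR True = False
((Q IFF S) IMPLIES U) XOR (S XOR U) = True XOR False = True
NOT (((Q IFF S) IMPLIES U) XOR (S XOR U)) = NOT True = False
(((Q IMPLIES (S XOR Q)) IFF U) IMPLIES Q) IMPLIES NOT (((Q IFF S) IMPLIES U) XOR (S XOR U)) = False IMPLIES False = True
(NOT (U OR Q) OR (((U XOR Q) OR U) IFF (Q OR U))) XOR ((((Q IMPLIES (S XOR Q)) IFF U) IMPLIES Q) IMPLIES NOT (((Q IFF S) IMPLIES U) XOR (S XOR U))) = True XOR True = False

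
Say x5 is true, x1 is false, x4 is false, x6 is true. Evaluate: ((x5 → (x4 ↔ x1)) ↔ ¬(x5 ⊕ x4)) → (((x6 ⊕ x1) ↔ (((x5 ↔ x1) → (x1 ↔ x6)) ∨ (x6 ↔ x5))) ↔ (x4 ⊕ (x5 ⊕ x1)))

T

x4 ↔ x1 = F ↔ F = T
x5 → (x4 ↔ x1) = T → T = T
x5 ⊕ x4 = T ⊕ F = T
¬(x5 ⊕ x4) = ¬T = F
(x5 → (x4 ↔ x1)) ↔ ¬(x5 ⊕ x4) = T ↔ F = F
x6 ⊕ x1 = T ⊕ F = T
x5 ↔ x1 = T ↔ F = F
x1 ↔ x6 = F ↔ T = F
(x5 ↔ x1) → (x1 ↔ x6) = F → F = T
x6 ↔ x5 = T ↔ T = T
((x5 ↔ x1) → (x1 ↔ x6)) ∨ (x6 ↔ x5) = T ∨ T = T
(x6 ⊕ x1) ↔ (((x5 ↔ x1) → (x1 ↔ x6)) ∨ (x6 ↔ x5)) = T ↔ T = T
x5 ⊕ x1 = T ⊕ F = T
x4 ⊕ (x5 ⊕ x1) = F ⊕ T = T
((x6 ⊕ x1) ↔ (((x5 ↔ x1) → (x1 ↔ x6)) ∨ (x6 ↔ x5))) ↔ (x4 ⊕ (x5 ⊕ x1)) = T ↔ T = T
((x5 → (x4 ↔ x1)) ↔ ¬(x5 ⊕ x4)) → (((x6 ⊕ x1) ↔ (((x5 ↔ x1) → (x1 ↔ x6)) ∨ (x6 ↔ x5))) ↔ (x4 ⊕ (x5 ⊕ x1))) = F → T = T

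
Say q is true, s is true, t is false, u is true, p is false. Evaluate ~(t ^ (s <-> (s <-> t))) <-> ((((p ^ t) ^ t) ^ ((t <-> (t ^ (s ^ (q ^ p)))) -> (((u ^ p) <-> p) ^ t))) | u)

1

Substituting q=1, s=1, t=0, u=1, p=0:
s <-> t = 1 <-> 0 = 0
s <-> (s <-> t) = 1 <-> 0 = 0
t ^ (s <-> (s <-> t)) = 0 ^ 0 = 0
~(t ^ (s <-> (s <-> t))) = ~0 = 1
p ^ t = 0 ^ 0 = 0
(p ^ t) ^ t = 0 ^ 0 = 0
q ^ p = 1 ^ 0 = 1
s ^ (q ^ p) = 1 ^ 1 = 0
t ^ (s ^ (q ^ p)) = 0 ^ 0 = 0
t <-> (t ^ (s ^ (q ^ p))) = 0 <-> 0 = 1
u ^ p = 1 ^ 0 = 1
(u ^ p) <-> p = 1 <-> 0 = 0
((u ^ p) <-> p) ^ t = 0 ^ 0 = 0
(t <-> (t ^ (s ^ (q ^ p)))) -> (((u ^ p) <-> p) ^ t) = 1 -> 0 = 0
((p ^ t) ^ t) ^ ((t <-> (t ^ (s ^ (q ^ p)))) -> (((u ^ p) <-> p) ^ t)) = 0 ^ 0 = 0
(((p ^ t) ^ t) ^ ((t <-> (t ^ (s ^ (q ^ p)))) -> (((u ^ p) <-> p) ^ t))) | u = 0 | 1 = 1
~(t ^ (s <-> (s <-> t))) <-> ((((p ^ t) ^ t) ^ ((t <-> (t ^ (s ^ (q ^ p)))) -> (((u ^ p) <-> p) ^ t))) | u) = 1 <-> 1 = 1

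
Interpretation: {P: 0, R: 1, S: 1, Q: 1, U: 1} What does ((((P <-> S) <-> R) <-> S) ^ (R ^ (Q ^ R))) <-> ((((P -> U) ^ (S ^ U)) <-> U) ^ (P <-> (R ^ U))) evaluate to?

P <-> S = 0 <-> 1 = 0
(P <-> S) <-> R = 0 <-> 1 = 0
((P <-> S) <-> R) <-> S = 0 <-> 1 = 0
Q ^ R = 1 ^ 1 = 0
R ^ (Q ^ R) = 1 ^ 0 = 1
(((P <-> S) <-> R) <-> S) ^ (R ^ (Q ^ R)) = 0 ^ 1 = 1
P -> U = 0 -> 1 = 1
S ^ U = 1 ^ 1 = 0
(P -> U) ^ (S ^ U) = 1 ^ 0 = 1
((P -> U) ^ (S ^ U)) <-> U = 1 <-> 1 = 1
R ^ U = 1 ^ 1 = 0
P <-> (R ^ U) = 0 <-> 0 = 1
(((P -> U) ^ (S ^ U)) <-> U) ^ (P <-> (R ^ U)) = 1 ^ 1 = 0
((((P <-> S) <-> R) <-> S) ^ (R ^ (Q ^ R))) <-> ((((P -> U) ^ (S ^ U)) <-> U) ^ (P <-> (R ^ U))) = 1 <-> 0 = 0

0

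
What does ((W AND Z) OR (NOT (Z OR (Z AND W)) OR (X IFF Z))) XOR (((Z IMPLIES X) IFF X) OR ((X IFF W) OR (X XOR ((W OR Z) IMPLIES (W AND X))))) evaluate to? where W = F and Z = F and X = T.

W AND Z = F AND F = F
Z AND W = F AND F = F
Z OR (Z AND W) = F OR F = F
NOT (Z OR (Z AND W)) = NOT F = T
X IFF Z = T IFF F = F
NOT (Z OR (Z AND W)) OR (X IFF Z) = T OR F = T
(W AND Z) OR (NOT (Z OR (Z AND W)) OR (X IFF Z)) = F OR T = T
Z IMPLIES X = F IMPLIES T = T
(Z IMPLIES X) IFF X = T IFF T = T
X IFF W = T IFF F = F
W OR Z = F OR F = F
W AND X = F AND T = F
(W OR Z) IMPLIES (W AND X) = F IMPLIES F = T
X XOR ((W OR Z) IMPLIES (W AND X)) = T XOR T = F
(X IFF W) OR (X XOR ((W OR Z) IMPLIES (W AND X))) = F OR F = F
((Z IMPLIES X) IFF X) OR ((X IFF W) OR (X XOR ((W OR Z) IMPLIES (W AND X)))) = T OR F = T
((W AND Z) OR (NOT (Z OR (Z AND W)) OR (X IFF Z))) XOR (((Z IMPLIES X) IFF X) OR ((X IFF W) OR (X XOR ((W OR Z) IMPLIES (W AND X))))) = T XOR T = F

F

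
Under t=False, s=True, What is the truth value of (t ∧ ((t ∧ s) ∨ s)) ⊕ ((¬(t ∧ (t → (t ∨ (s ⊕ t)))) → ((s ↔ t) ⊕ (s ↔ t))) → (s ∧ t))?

t ∧ s = False ∧ True = False
(t ∧ s) ∨ s = False ∨ True = True
t ∧ ((t ∧ s) ∨ s) = False ∧ True = False
s ⊕ t = True ⊕ False = True
t ∨ (s ⊕ t) = False ∨ True = True
t → (t ∨ (s ⊕ t)) = False → True = True
t ∧ (t → (t ∨ (s ⊕ t))) = False ∧ True = False
¬(t ∧ (t → (t ∨ (s ⊕ t)))) = ¬False = True
s ↔ t = True ↔ False = False
s ↔ t = True ↔ False = False
(s ↔ t) ⊕ (s ↔ t) = False ⊕ False = False
¬(t ∧ (t → (t ∨ (s ⊕ t)))) → ((s ↔ t) ⊕ (s ↔ t)) = True → False = False
s ∧ t = True ∧ False = False
(¬(t ∧ (t → (t ∨ (s ⊕ t)))) → ((s ↔ t) ⊕ (s ↔ t))) → (s ∧ t) = False → False = True
(t ∧ ((t ∧ s) ∨ s)) ⊕ ((¬(t ∧ (t → (t ∨ (s ⊕ t)))) → ((s ↔ t) ⊕ (s ↔ t))) → (s ∧ t)) = False ⊕ True = True

True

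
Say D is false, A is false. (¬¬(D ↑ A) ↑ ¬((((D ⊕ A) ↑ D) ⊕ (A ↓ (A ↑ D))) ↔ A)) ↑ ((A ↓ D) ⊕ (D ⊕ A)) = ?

D ↑ A = False ↑ False = True
¬(D ↑ A) = ¬True = False
¬¬(D ↑ A) = ¬False = True
D ⊕ A = False ⊕ False = False
(D ⊕ A) ↑ D = False ↑ False = True
A ↑ D = False ↑ False = True
A ↓ (A ↑ D) = False ↓ True = False
((D ⊕ A) ↑ D) ⊕ (A ↓ (A ↑ D)) = True ⊕ False = True
(((D ⊕ A) ↑ D) ⊕ (A ↓ (A ↑ D))) ↔ A = True ↔ False = False
¬((((D ⊕ A) ↑ D) ⊕ (A ↓ (A ↑ D))) ↔ A) = ¬False = True
¬¬(D ↑ A) ↑ ¬((((D ⊕ A) ↑ D) ⊕ (A ↓ (A ↑ D))) ↔ A) = True ↑ True = False
A ↓ D = False ↓ False = True
D ⊕ A = False ⊕ False = False
(A ↓ D) ⊕ (D ⊕ A) = True ⊕ False = True
(¬¬(D ↑ A) ↑ ¬((((D ⊕ A) ↑ D) ⊕ (A ↓ (A ↑ D))) ↔ A)) ↑ ((A ↓ D) ⊕ (D ⊕ A)) = False ↑ True = True

True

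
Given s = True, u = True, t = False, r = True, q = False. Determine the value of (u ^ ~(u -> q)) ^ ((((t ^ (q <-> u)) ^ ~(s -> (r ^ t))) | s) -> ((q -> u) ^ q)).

Substituting s=True, u=True, t=False, r=True, q=False:
u -> q = True -> False = False
~(u -> q) = ~False = True
u ^ ~(u -> q) = True ^ True = False
q <-> u = False <-> True = False
t ^ (q <-> u) = False ^ False = False
r ^ t = True ^ False = True
s -> (r ^ t) = True -> True = True
~(s -> (r ^ t)) = ~True = False
(t ^ (q <-> u)) ^ ~(s -> (r ^ t)) = False ^ False = False
((t ^ (q <-> u)) ^ ~(s -> (r ^ t))) | s = False | True = True
q -> u = False -> True = True
(q -> u) ^ q = True ^ False = True
(((t ^ (q <-> u)) ^ ~(s -> (r ^ t))) | s) -> ((q -> u) ^ q) = True -> True = True
(u ^ ~(u -> q)) ^ ((((t ^ (q <-> u)) ^ ~(s -> (r ^ t))) | s) -> ((q -> u) ^ q)) = False ^ True = True

True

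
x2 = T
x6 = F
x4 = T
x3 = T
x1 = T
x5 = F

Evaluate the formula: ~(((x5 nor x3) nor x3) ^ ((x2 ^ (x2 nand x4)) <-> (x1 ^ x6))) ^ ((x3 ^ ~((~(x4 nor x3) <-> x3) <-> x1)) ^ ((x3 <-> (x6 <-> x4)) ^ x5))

T

x5 nor x3 = F nor T = F
(x5 nor x3) nor x3 = F nor T = F
x2 nand x4 = T nand T = F
x2 ^ (x2 nand x4) = T ^ F = T
x1 ^ x6 = T ^ F = T
(x2 ^ (x2 nand x4)) <-> (x1 ^ x6) = T <-> T = T
((x5 nor x3) nor x3) ^ ((x2 ^ (x2 nand x4)) <-> (x1 ^ x6)) = F ^ T = T
~(((x5 nor x3) nor x3) ^ ((x2 ^ (x2 nand x4)) <-> (x1 ^ x6))) = ~T = F
x4 nor x3 = T nor T = F
~(x4 nor x3) = ~F = T
~(x4 nor x3) <-> x3 = T <-> T = T
(~(x4 nor x3) <-> x3) <-> x1 = T <-> T = T
~((~(x4 nor x3) <-> x3) <-> x1) = ~T = F
x3 ^ ~((~(x4 nor x3) <-> x3) <-> x1) = T ^ F = T
x6 <-> x4 = F <-> T = F
x3 <-> (x6 <-> x4) = T <-> F = F
(x3 <-> (x6 <-> x4)) ^ x5 = F ^ F = F
(x3 ^ ~((~(x4 nor x3) <-> x3) <-> x1)) ^ ((x3 <-> (x6 <-> x4)) ^ x5) = T ^ F = T
~(((x5 nor x3) nor x3) ^ ((x2 ^ (x2 nand x4)) <-> (x1 ^ x6))) ^ ((x3 ^ ~((~(x4 nor x3) <-> x3) <-> x1)) ^ ((x3 <-> (x6 <-> x4)) ^ x5)) = F ^ T = T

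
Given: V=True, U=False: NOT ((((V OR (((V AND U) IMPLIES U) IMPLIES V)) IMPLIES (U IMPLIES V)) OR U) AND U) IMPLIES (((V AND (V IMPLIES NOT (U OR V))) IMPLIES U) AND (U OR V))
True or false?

V AND U = True AND False = False
(V AND U) IMPLIES U = False IMPLIES False = True
((V AND U) IMPLIES U) IMPLIES V = True IMPLIES True = True
V OR (((V AND U) IMPLIES U) IMPLIES V) = True OR True = True
U IMPLIES V = False IMPLIES True = True
(V OR (((V AND U) IMPLIES U) IMPLIES V)) IMPLIES (U IMPLIES V) = True IMPLIES True = True
((V OR (((V AND U) IMPLIES U) IMPLIES V)) IMPLIES (U IMPLIES V)) OR U = True OR False = True
(((V OR (((V AND U) IMPLIES U) IMPLIES V)) IMPLIES (U IMPLIES V)) OR U) AND U = True AND False = False
NOT ((((V OR (((V AND U) IMPLIES U) IMPLIES V)) IMPLIES (U IMPLIES V)) OR U) AND U) = NOT False = True
U OR V = False OR True = True
NOT (U OR V) = NOT True = False
V IMPLIES NOT (U OR V) = True IMPLIES False = False
V AND (V IMPLIES NOT (U OR V)) = True AND False = False
(V AND (V IMPLIES NOT (U OR V))) IMPLIES U = False IMPLIES False = True
U OR V = False OR True = True
((V AND (V IMPLIES NOT (U OR V))) IMPLIES U) AND (U OR V) = True AND True = True
NOT ((((V OR (((V AND U) IMPLIES U) IMPLIES V)) IMPLIES (U IMPLIES V)) OR U) AND U) IMPLIES (((V AND (V IMPLIES NOT (U OR V))) IMPLIES U) AND (U OR V)) = True IMPLIES True = True

True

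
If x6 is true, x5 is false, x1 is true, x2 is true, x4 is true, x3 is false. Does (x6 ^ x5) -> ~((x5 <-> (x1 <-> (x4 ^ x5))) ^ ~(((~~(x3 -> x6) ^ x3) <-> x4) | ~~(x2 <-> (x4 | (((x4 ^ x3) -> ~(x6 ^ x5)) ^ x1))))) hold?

x6 ^ x5 = T ^ F = T
x4 ^ x5 = T ^ F = T
x1 <-> (x4 ^ x5) = T <-> T = T
x5 <-> (x1 <-> (x4 ^ x5)) = F <-> T = F
x3 -> x6 = F -> T = T
~(x3 -> x6) = ~T = F
~~(x3 -> x6) = ~F = T
~~(x3 -> x6) ^ x3 = T ^ F = T
(~~(x3 -> x6) ^ x3) <-> x4 = T <-> T = T
x4 ^ x3 = T ^ F = T
x6 ^ x5 = T ^ F = T
~(x6 ^ x5) = ~T = F
(x4 ^ x3) -> ~(x6 ^ x5) = T -> F = F
((x4 ^ x3) -> ~(x6 ^ x5)) ^ x1 = F ^ T = T
x4 | (((x4 ^ x3) -> ~(x6 ^ x5)) ^ x1) = T | T = T
x2 <-> (x4 | (((x4 ^ x3) -> ~(x6 ^ x5)) ^ x1)) = T <-> T = T
~(x2 <-> (x4 | (((x4 ^ x3) -> ~(x6 ^ x5)) ^ x1))) = ~T = F
~~(x2 <-> (x4 | (((x4 ^ x3) -> ~(x6 ^ x5)) ^ x1))) = ~F = T
((~~(x3 -> x6) ^ x3) <-> x4) | ~~(x2 <-> (x4 | (((x4 ^ x3) -> ~(x6 ^ x5)) ^ x1))) = T | T = T
~(((~~(x3 -> x6) ^ x3) <-> x4) | ~~(x2 <-> (x4 | (((x4 ^ x3) -> ~(x6 ^ x5)) ^ x1)))) = ~T = F
(x5 <-> (x1 <-> (x4 ^ x5))) ^ ~(((~~(x3 -> x6) ^ x3) <-> x4) | ~~(x2 <-> (x4 | (((x4 ^ x3) -> ~(x6 ^ x5)) ^ x1)))) = F ^ F = F
~((x5 <-> (x1 <-> (x4 ^ x5))) ^ ~(((~~(x3 -> x6) ^ x3) <-> x4) | ~~(x2 <-> (x4 | (((x4 ^ x3) -> ~(x6 ^ x5)) ^ x1))))) = ~F = T
(x6 ^ x5) -> ~((x5 <-> (x1 <-> (x4 ^ x5))) ^ ~(((~~(x3 -> x6) ^ x3) <-> x4) | ~~(x2 <-> (x4 | (((x4 ^ x3) -> ~(x6 ^ x5)) ^ x1))))) = T -> T = T

T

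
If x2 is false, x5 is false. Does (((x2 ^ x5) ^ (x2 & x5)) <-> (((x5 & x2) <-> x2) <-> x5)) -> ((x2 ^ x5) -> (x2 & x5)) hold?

1

Substituting x2=0, x5=0:
x2 ^ x5 = 0 ^ 0 = 0
x2 & x5 = 0 & 0 = 0
(x2 ^ x5) ^ (x2 & x5) = 0 ^ 0 = 0
x5 & x2 = 0 & 0 = 0
(x5 & x2) <-> x2 = 0 <-> 0 = 1
((x5 & x2) <-> x2) <-> x5 = 1 <-> 0 = 0
((x2 ^ x5) ^ (x2 & x5)) <-> (((x5 & x2) <-> x2) <-> x5) = 0 <-> 0 = 1
x2 ^ x5 = 0 ^ 0 = 0
x2 & x5 = 0 & 0 = 0
(x2 ^ x5) -> (x2 & x5) = 0 -> 0 = 1
(((x2 ^ x5) ^ (x2 & x5)) <-> (((x5 & x2) <-> x2) <-> x5)) -> ((x2 ^ x5) -> (x2 & x5)) = 1 -> 1 = 1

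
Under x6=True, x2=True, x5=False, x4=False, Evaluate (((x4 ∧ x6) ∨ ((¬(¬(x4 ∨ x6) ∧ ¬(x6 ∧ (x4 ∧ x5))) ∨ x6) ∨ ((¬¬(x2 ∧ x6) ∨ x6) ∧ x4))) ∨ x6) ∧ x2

True

Substituting x6=True, x2=True, x5=False, x4=False:
x4 ∧ x6 = False ∧ True = False
x4 ∨ x6 = False ∨ True = True
¬(x4 ∨ x6) = ¬True = False
x4 ∧ x5 = False ∧ False = False
x6 ∧ (x4 ∧ x5) = True ∧ False = False
¬(x6 ∧ (x4 ∧ x5)) = ¬False = True
¬(x4 ∨ x6) ∧ ¬(x6 ∧ (x4 ∧ x5)) = False ∧ True = False
¬(¬(x4 ∨ x6) ∧ ¬(x6 ∧ (x4 ∧ x5))) = ¬False = True
¬(¬(x4 ∨ x6) ∧ ¬(x6 ∧ (x4 ∧ x5))) ∨ x6 = True ∨ True = True
x2 ∧ x6 = True ∧ True = True
¬(x2 ∧ x6) = ¬True = False
¬¬(x2 ∧ x6) = ¬False = True
¬¬(x2 ∧ x6) ∨ x6 = True ∨ True = True
(¬¬(x2 ∧ x6) ∨ x6) ∧ x4 = True ∧ False = False
(¬(¬(x4 ∨ x6) ∧ ¬(x6 ∧ (x4 ∧ x5))) ∨ x6) ∨ ((¬¬(x2 ∧ x6) ∨ x6) ∧ x4) = True ∨ False = True
(x4 ∧ x6) ∨ ((¬(¬(x4 ∨ x6) ∧ ¬(x6 ∧ (x4 ∧ x5))) ∨ x6) ∨ ((¬¬(x2 ∧ x6) ∨ x6) ∧ x4)) = False ∨ True = True
((x4 ∧ x6) ∨ ((¬(¬(x4 ∨ x6) ∧ ¬(x6 ∧ (x4 ∧ x5))) ∨ x6) ∨ ((¬¬(x2 ∧ x6) ∨ x6) ∧ x4))) ∨ x6 = True ∨ True = True
(((x4 ∧ x6) ∨ ((¬(¬(x4 ∨ x6) ∧ ¬(x6 ∧ (x4 ∧ x5))) ∨ x6) ∨ ((¬¬(x2 ∧ x6) ∨ x6) ∧ x4))) ∨ x6) ∧ x2 = True ∧ True = True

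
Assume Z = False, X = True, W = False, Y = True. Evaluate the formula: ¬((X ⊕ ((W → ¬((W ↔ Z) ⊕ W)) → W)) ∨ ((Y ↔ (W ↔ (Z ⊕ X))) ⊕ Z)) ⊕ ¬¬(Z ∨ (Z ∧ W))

W ↔ Z = False ↔ False = True
(W ↔ Z) ⊕ W = True ⊕ False = True
¬((W ↔ Z) ⊕ W) = ¬True = False
W → ¬((W ↔ Z) ⊕ W) = False → False = True
(W → ¬((W ↔ Z) ⊕ W)) → W = True → False = False
X ⊕ ((W → ¬((W ↔ Z) ⊕ W)) → W) = True ⊕ False = True
Z ⊕ X = False ⊕ True = True
W ↔ (Z ⊕ X) = False ↔ True = False
Y ↔ (W ↔ (Z ⊕ X)) = True ↔ False = False
(Y ↔ (W ↔ (Z ⊕ X))) ⊕ Z = False ⊕ False = False
(X ⊕ ((W → ¬((W ↔ Z) ⊕ W)) → W)) ∨ ((Y ↔ (W ↔ (Z ⊕ X))) ⊕ Z) = True ∨ False = True
¬((X ⊕ ((W → ¬((W ↔ Z) ⊕ W)) → W)) ∨ ((Y ↔ (W ↔ (Z ⊕ X))) ⊕ Z)) = ¬True = False
Z ∧ W = False ∧ False = False
Z ∨ (Z ∧ W) = False ∨ False = False
¬(Z ∨ (Z ∧ W)) = ¬False = True
¬¬(Z ∨ (Z ∧ W)) = ¬True = False
¬((X ⊕ ((W → ¬((W ↔ Z) ⊕ W)) → W)) ∨ ((Y ↔ (W ↔ (Z ⊕ X))) ⊕ Z)) ⊕ ¬¬(Z ∨ (Z ∧ W)) = False ⊕ False = False

False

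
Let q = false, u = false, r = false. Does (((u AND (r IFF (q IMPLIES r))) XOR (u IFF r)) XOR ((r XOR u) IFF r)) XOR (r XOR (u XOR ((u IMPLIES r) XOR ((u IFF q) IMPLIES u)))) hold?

Substituting q=false, u=false, r=false:
q IMPLIES r = false IMPLIES false = true
r IFF (q IMPLIES r) = false IFF true = false
u AND (r IFF (q IMPLIES r)) = false AND false = false
u IFF r = false IFF false = true
(u AND (r IFF (q IMPLIES r))) XOR (u IFF r) = false XOR true = true
r XOR u = false XOR false = false
(r XOR u) IFF r = false IFF false = true
((u AND (r IFF (q IMPLIES r))) XOR (u IFF r)) XOR ((r XOR u) IFF r) = true XOR true = false
u IMPLIES r = false IMPLIES false = true
u IFF q = false IFF false = true
(u IFF q) IMPLIES u = true IMPLIES false = false
(u IMPLIES r) XOR ((u IFF q) IMPLIES u) = true XOR false = true
u XOR ((u IMPLIES r) XOR ((u IFF q) IMPLIES u)) = false XOR true = true
r XOR (u XOR ((u IMPLIES r) XOR ((u IFF q) IMPLIES u))) = false XOR true = true
(((u AND (r IFF (q IMPLIES r))) XOR (u IFF r)) XOR ((r XOR u) IFF r)) XOR (r XOR (u XOR ((u IMPLIES r) XOR ((u IFF q) IMPLIES u)))) = false XOR true = true

true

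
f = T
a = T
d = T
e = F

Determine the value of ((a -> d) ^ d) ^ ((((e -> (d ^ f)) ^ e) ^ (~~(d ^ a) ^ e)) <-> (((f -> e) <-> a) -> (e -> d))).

T

a -> d = T -> T = T
(a -> d) ^ d = T ^ T = F
d ^ f = T ^ T = F
e -> (d ^ f) = F -> F = T
(e -> (d ^ f)) ^ e = T ^ F = T
d ^ a = T ^ T = F
~(d ^ a) = ~F = T
~~(d ^ a) = ~T = F
~~(d ^ a) ^ e = F ^ F = F
((e -> (d ^ f)) ^ e) ^ (~~(d ^ a) ^ e) = T ^ F = T
f -> e = T -> F = F
(f -> e) <-> a = F <-> T = F
e -> d = F -> T = T
((f -> e) <-> a) -> (e -> d) = F -> T = T
(((e -> (d ^ f)) ^ e) ^ (~~(d ^ a) ^ e)) <-> (((f -> e) <-> a) -> (e -> d)) = T <-> T = T
((a -> d) ^ d) ^ ((((e -> (d ^ f)) ^ e) ^ (~~(d ^ a) ^ e)) <-> (((f -> e) <-> a) -> (e -> d))) = F ^ T = T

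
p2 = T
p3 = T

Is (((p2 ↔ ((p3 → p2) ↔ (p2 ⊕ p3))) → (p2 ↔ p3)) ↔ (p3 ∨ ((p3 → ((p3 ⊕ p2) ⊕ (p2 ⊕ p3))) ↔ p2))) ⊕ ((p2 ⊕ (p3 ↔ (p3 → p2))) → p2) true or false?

p3 → p2 = T → T = T
p2 ⊕ p3 = T ⊕ T = F
(p3 → p2) ↔ (p2 ⊕ p3) = T ↔ F = F
p2 ↔ ((p3 → p2) ↔ (p2 ⊕ p3)) = T ↔ F = F
p2 ↔ p3 = T ↔ T = T
(p2 ↔ ((p3 → p2) ↔ (p2 ⊕ p3))) → (p2 ↔ p3) = F → T = T
p3 ⊕ p2 = T ⊕ T = F
p2 ⊕ p3 = T ⊕ T = F
(p3 ⊕ p2) ⊕ (p2 ⊕ p3) = F ⊕ F = F
p3 → ((p3 ⊕ p2) ⊕ (p2 ⊕ p3)) = T → F = F
(p3 → ((p3 ⊕ p2) ⊕ (p2 ⊕ p3))) ↔ p2 = F ↔ T = F
p3 ∨ ((p3 → ((p3 ⊕ p2) ⊕ (p2 ⊕ p3))) ↔ p2) = T ∨ F = T
((p2 ↔ ((p3 → p2) ↔ (p2 ⊕ p3))) → (p2 ↔ p3)) ↔ (p3 ∨ ((p3 → ((p3 ⊕ p2) ⊕ (p2 ⊕ p3))) ↔ p2)) = T ↔ T = T
p3 → p2 = T → T = T
p3 ↔ (p3 → p2) = T ↔ T = T
p2 ⊕ (p3 ↔ (p3 → p2)) = T ⊕ T = F
(p2 ⊕ (p3 ↔ (p3 → p2))) → p2 = F → T = T
(((p2 ↔ ((p3 → p2) ↔ (p2 ⊕ p3))) → (p2 ↔ p3)) ↔ (p3 ∨ ((p3 → ((p3 ⊕ p2) ⊕ (p2 ⊕ p3))) ↔ p2))) ⊕ ((p2 ⊕ (p3 ↔ (p3 → p2))) → p2) = T ⊕ T = F

F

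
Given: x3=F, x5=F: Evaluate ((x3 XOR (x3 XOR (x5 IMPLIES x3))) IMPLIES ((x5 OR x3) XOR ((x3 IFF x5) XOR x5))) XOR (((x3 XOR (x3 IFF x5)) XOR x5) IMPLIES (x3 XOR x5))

T

Substituting x3=F, x5=F:
x5 IMPLIES x3 = F IMPLIES F = T
x3 XOR (x5 IMPLIES x3) = F XOR T = T
x3 XOR (x3 XOR (x5 IMPLIES x3)) = F XOR T = T
x5 OR x3 = F OR F = F
x3 IFF x5 = F IFF F = T
(x3 IFF x5) XOR x5 = T XOR F = T
(x5 OR x3) XOR ((x3 IFF x5) XOR x5) = F XOR T = T
(x3 XOR (x3 XOR (x5 IMPLIES x3))) IMPLIES ((x5 OR x3) XOR ((x3 IFF x5) XOR x5)) = T IMPLIES T = T
x3 IFF x5 = F IFF F = T
x3 XOR (x3 IFF x5) = F XOR T = T
(x3 XOR (x3 IFF x5)) XOR x5 = T XOR F = T
x3 XOR x5 = F XOR F = F
((x3 XOR (x3 IFF x5)) XOR x5) IMPLIES (x3 XOR x5) = T IMPLIES F = F
((x3 XOR (x3 XOR (x5 IMPLIES x3))) IMPLIES ((x5 OR x3) XOR ((x3 IFF x5) XOR x5))) XOR (((x3 XOR (x3 IFF x5)) XOR x5) IMPLIES (x3 XOR x5)) = T XOR F = T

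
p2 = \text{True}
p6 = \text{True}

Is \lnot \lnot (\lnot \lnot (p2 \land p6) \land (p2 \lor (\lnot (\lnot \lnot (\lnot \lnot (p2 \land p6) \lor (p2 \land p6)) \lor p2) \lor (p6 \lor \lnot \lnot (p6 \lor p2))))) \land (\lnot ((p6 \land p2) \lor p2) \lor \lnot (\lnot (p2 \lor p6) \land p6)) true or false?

p2 \land p6 = \text{True} \land \text{True} = \text{True}
\lnot (p2 \land p6) = \lnot \text{True} = \text{False}
\lnot \lnot (p2 \land p6) = \lnot \text{False} = \text{True}
p2 \land p6 = \text{True} \land \text{True} = \text{True}
\lnot (p2 \land p6) = \lnot \text{True} = \text{False}
\lnot \lnot (p2 \land p6) = \lnot \text{False} = \text{True}
p2 \land p6 = \text{True} \land \text{True} = \text{True}
\lnot \lnot (p2 \land p6) \lor (p2 \land p6) = \text{True} \lor \text{True} = \text{True}
\lnot (\lnot \lnot (p2 \land p6) \lor (p2 \land p6)) = \lnot \text{True} = \text{False}
\lnot \lnot (\lnot \lnot (p2 \land p6) \lor (p2 \land p6)) = \lnot \text{False} = \text{True}
\lnot \lnot (\lnot \lnot (p2 \land p6) \lor (p2 \land p6)) \lor p2 = \text{True} \lor \text{True} = \text{True}
\lnot (\lnot \lnot (\lnot \lnot (p2 \land p6) \lor (p2 \land p6)) \lor p2) = \lnot \text{True} = \text{False}
p6 \lor p2 = \text{True} \lor \text{True} = \text{True}
\lnot (p6 \lor p2) = \lnot \text{True} = \text{False}
\lnot \lnot (p6 \lor p2) = \lnot \text{False} = \text{True}
p6 \lor \lnot \lnot (p6 \lor p2) = \text{True} \lor \text{True} = \text{True}
\lnot (\lnot \lnot (\lnot \lnot (p2 \land p6) \lor (p2 \land p6)) \lor p2) \lor (p6 \lor \lnot \lnot (p6 \lor p2)) = \text{False} \lor \text{True} = \text{True}
p2 \lor (\lnot (\lnot \lnot (\lnot \lnot (p2 \land p6) \lor (p2 \land p6)) \lor p2) \lor (p6 \lor \lnot \lnot (p6 \lor p2))) = \text{True} \lor \text{True} = \text{True}
\lnot \lnot (p2 \land p6) \land (p2 \lor (\lnot (\lnot \lnot (\lnot \lnot (p2 \land p6) \lor (p2 \land p6)) \lor p2) \lor (p6 \lor \lnot \lnot (p6 \lor p2)))) = \text{True} \land \text{True} = \text{True}
\lnot (\lnot \lnot (p2 \land p6) \land (p2 \lor (\lnot (\lnot \lnot (\lnot \lnot (p2 \land p6) \lor (p2 \land p6)) \lor p2) \lor (p6 \lor \lnot \lnot (p6 \lor p2))))) = \lnot \text{True} = \text{False}
\lnot \lnot (\lnot \lnot (p2 \land p6) \land (p2 \lor (\lnot (\lnot \lnot (\lnot \lnot (p2 \land p6) \lor (p2 \land p6)) \lor p2) \lor (p6 \lor \lnot \lnot (p6 \lor p2))))) = \lnot \text{False} = \text{True}
p6 \land p2 = \text{True} \land \text{True} = \text{True}
(p6 \land p2) \lor p2 = \text{True} \lor \text{True} = \text{True}
\lnot ((p6 \land p2) \lor p2) = \lnot \text{True} = \text{False}
p2 \lor p6 = \text{True} \lor \text{True} = \text{True}
\lnot (p2 \lor p6) = \lnot \text{True} = \text{False}
\lnot (p2 \lor p6) \land p6 = \text{False} \land \text{True} = \text{False}
\lnot (\lnot (p2 \lor p6) \land p6) = \lnot \text{False} = \text{True}
\lnot ((p6 \land p2) \lor p2) \lor \lnot (\lnot (p2 \lor p6) \land p6) = \text{False} \lor \text{True} = \text{True}
\lnot \lnot (\lnot \lnot (p2 \land p6) \land (p2 \lor (\lnot (\lnot \lnot (\lnot \lnot (p2 \land p6) \lor (p2 \land p6)) \lor p2) \lor (p6 \lor \lnot \lnot (p6 \lor p2))))) \land (\lnot ((p6 \land p2) \lor p2) \lor \lnot (\lnot (p2 \lor p6) \land p6)) = \text{True} \land \text{True} = \text{True}

\text{True}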